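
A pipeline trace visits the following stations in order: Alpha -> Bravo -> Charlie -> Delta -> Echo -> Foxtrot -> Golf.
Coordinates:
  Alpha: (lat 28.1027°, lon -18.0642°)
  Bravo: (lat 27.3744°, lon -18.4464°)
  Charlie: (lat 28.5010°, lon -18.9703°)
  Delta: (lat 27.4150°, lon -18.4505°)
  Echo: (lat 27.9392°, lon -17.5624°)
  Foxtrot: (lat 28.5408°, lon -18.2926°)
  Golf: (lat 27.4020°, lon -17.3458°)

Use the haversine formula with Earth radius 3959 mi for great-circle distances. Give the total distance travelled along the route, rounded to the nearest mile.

445 mi

Leg distances:
Alpha→Bravo: 55.5 mi  (cumulative 55.5 mi)
Bravo→Charlie: 84.2 mi  (cumulative 139.6 mi)
Charlie→Delta: 81.5 mi  (cumulative 221.1 mi)
Delta→Echo: 65.3 mi  (cumulative 286.4 mi)
Echo→Foxtrot: 60.9 mi  (cumulative 347.3 mi)
Foxtrot→Golf: 97.6 mi  (cumulative 444.9 mi)
Total route length ≈ 445 mi.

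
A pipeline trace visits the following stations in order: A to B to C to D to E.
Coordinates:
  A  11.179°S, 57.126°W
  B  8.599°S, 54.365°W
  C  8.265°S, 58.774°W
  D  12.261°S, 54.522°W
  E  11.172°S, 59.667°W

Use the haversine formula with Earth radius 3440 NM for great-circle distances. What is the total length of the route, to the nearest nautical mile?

Leg distances:
A→B: 225.1 NM  (cumulative 225.1 NM)
B→C: 262.6 NM  (cumulative 487.7 NM)
C→D: 347.3 NM  (cumulative 835.0 NM)
D→E: 309.4 NM  (cumulative 1144.5 NM)
Total route length ≈ 1144 NM.

1144 NM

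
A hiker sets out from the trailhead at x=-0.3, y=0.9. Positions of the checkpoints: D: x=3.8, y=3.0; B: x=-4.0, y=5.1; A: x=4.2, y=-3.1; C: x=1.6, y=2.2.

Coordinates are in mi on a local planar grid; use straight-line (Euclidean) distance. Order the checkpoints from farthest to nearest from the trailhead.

Distance from the trailhead at x=-0.3, y=0.9 to each:
A x=4.2, y=-3.1: 6.0 mi
B x=-4.0, y=5.1: 5.6 mi
D x=3.8, y=3.0: 4.6 mi
C x=1.6, y=2.2: 2.3 mi

A, B, D, C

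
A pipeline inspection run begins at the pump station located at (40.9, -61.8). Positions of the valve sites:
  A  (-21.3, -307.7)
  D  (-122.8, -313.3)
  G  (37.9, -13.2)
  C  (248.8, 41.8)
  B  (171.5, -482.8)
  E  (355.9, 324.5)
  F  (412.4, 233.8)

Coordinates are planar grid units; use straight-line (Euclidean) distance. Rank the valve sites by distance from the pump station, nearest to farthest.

G, C, A, D, B, F, E

Computing each straight-line distance from (40.9, -61.8):
G (37.9, -13.2): 48.7
C (248.8, 41.8): 232.3
A (-21.3, -307.7): 253.6
D (-122.8, -313.3): 300.1
B (171.5, -482.8): 440.8
F (412.4, 233.8): 474.8
E (355.9, 324.5): 498.5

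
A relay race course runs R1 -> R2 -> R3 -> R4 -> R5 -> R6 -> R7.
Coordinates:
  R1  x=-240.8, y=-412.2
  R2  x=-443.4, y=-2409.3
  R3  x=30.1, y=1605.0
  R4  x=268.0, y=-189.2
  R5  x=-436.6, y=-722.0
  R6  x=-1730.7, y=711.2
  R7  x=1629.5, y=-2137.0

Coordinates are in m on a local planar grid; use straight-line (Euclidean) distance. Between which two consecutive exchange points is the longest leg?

R6–R7

Leg distances:
R1→R2: 2007.4 m
R2→R3: 4042.1 m
R3→R4: 1809.9 m
R4→R5: 883.4 m
R5→R6: 1931.0 m
R6→R7: 4404.9 m
The longest leg is R6–R7 at 4404.9 m.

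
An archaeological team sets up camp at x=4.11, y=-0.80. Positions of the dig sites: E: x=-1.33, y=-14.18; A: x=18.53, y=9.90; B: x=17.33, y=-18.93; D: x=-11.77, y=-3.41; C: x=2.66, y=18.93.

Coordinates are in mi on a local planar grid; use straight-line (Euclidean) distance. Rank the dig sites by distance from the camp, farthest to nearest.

Distances from the camp:
B x=17.33, y=-18.93: 22.4 mi
C x=2.66, y=18.93: 19.8 mi
A x=18.53, y=9.90: 18.0 mi
D x=-11.77, y=-3.41: 16.1 mi
E x=-1.33, y=-14.18: 14.4 mi

B, C, A, D, E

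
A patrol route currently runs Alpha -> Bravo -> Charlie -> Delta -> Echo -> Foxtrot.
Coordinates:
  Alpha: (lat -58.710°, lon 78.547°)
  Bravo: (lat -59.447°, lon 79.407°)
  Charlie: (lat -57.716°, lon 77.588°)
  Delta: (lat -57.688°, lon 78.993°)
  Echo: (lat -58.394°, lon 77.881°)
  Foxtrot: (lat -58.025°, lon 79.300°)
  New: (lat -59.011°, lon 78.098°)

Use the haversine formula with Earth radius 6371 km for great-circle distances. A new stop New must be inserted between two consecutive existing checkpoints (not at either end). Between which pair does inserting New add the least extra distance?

Added distance for inserting New between each consecutive pair:
Alpha–Bravo: 35.6 km
Bravo–Charlie: 16.4 km
Charlie–Delta: 219.6 km
Delta–Echo: 123.6 km
Echo–Foxtrot: 107.0 km
Smallest added distance is 16.4 km, inserting between Bravo and Charlie.

between Bravo and Charlie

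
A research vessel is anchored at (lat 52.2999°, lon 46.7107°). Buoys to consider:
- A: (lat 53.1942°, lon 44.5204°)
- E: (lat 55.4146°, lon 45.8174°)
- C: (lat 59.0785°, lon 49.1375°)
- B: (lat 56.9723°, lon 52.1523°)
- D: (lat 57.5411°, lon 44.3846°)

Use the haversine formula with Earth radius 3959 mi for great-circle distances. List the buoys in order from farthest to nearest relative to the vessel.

C, B, D, E, A

Computing each great-circle distance from (lat 52.2999°, lon 46.7107°):
C (lat 59.0785°, lon 49.1375°): 477.7 mi
B (lat 56.9723°, lon 52.1523°): 389.1 mi
D (lat 57.5411°, lon 44.3846°): 373.7 mi
E (lat 55.4146°, lon 45.8174°): 218.3 mi
A (lat 53.1942°, lon 44.5204°): 110.5 mi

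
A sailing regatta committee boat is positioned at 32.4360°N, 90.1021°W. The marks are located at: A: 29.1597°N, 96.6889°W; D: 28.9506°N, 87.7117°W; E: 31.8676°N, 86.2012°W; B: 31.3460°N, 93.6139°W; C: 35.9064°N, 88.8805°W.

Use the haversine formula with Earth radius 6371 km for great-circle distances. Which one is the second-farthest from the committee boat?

D

Distances from the committee boat (32.4360°N, 90.1021°W):
A: 726.8 km
D: 449.9 km
C: 401.9 km
E: 372.6 km
B: 353.0 km
The second-farthest is D at 449.9 km.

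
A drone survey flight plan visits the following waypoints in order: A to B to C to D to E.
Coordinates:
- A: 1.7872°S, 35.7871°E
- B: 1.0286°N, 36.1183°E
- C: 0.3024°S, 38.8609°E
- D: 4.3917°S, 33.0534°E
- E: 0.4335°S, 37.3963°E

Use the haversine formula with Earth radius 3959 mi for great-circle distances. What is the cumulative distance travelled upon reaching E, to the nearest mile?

1303 mi

Leg distances:
A→B: 195.9 mi  (cumulative 195.9 mi)
B→C: 210.6 mi  (cumulative 406.5 mi)
C→D: 490.4 mi  (cumulative 897.0 mi)
D→E: 405.8 mi  (cumulative 1302.8 mi)
Cumulative distance at E ≈ 1303 mi.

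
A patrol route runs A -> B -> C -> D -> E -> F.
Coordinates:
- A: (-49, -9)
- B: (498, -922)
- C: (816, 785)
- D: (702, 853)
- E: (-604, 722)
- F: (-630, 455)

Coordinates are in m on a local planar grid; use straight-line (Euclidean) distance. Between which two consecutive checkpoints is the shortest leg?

C–D

Leg distances:
A→B: 1064.3 m
B→C: 1736.4 m
C→D: 132.7 m
D→E: 1312.6 m
E→F: 268.3 m
The shortest leg is C–D at 132.7 m.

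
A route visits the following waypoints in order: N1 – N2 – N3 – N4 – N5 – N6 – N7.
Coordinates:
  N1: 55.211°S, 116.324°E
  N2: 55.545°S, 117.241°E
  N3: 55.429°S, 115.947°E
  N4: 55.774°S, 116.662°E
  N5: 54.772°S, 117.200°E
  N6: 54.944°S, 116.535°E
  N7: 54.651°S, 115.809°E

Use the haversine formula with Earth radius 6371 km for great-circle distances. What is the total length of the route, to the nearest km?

430 km

Leg distances:
N1→N2: 68.8 km  (cumulative 68.8 km)
N2→N3: 82.5 km  (cumulative 151.4 km)
N3→N4: 59.1 km  (cumulative 210.4 km)
N4→N5: 116.5 km  (cumulative 326.9 km)
N5→N6: 46.7 km  (cumulative 373.6 km)
N6→N7: 56.8 km  (cumulative 430.4 km)
Total route length ≈ 430 km.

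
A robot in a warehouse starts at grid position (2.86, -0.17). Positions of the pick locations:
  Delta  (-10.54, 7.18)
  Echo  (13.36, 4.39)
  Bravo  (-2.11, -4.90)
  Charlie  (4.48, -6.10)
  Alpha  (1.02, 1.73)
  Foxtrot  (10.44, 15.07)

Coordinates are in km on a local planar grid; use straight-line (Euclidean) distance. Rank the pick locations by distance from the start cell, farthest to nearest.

Computing each straight-line distance from (2.86, -0.17):
Foxtrot (10.44, 15.07): 17.0 km
Delta (-10.54, 7.18): 15.3 km
Echo (13.36, 4.39): 11.4 km
Bravo (-2.11, -4.90): 6.9 km
Charlie (4.48, -6.10): 6.1 km
Alpha (1.02, 1.73): 2.6 km

Foxtrot, Delta, Echo, Bravo, Charlie, Alpha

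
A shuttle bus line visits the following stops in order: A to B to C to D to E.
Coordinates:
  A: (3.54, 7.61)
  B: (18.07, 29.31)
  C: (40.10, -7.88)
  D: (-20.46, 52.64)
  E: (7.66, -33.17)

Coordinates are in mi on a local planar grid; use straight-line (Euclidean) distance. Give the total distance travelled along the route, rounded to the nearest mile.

245 mi

Leg distances:
A→B: 26.1 mi  (cumulative 26.1 mi)
B→C: 43.2 mi  (cumulative 69.3 mi)
C→D: 85.6 mi  (cumulative 155.0 mi)
D→E: 90.3 mi  (cumulative 245.3 mi)
Total route length ≈ 245 mi.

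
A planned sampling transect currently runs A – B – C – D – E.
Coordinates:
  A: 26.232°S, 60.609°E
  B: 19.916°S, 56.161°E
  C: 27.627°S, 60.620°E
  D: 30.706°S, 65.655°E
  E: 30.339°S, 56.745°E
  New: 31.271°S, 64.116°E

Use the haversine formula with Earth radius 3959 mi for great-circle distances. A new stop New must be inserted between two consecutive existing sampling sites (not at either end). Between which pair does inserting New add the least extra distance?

Added distance for inserting New between each consecutive pair:
A–B: 815.2 mi
B–C: 652.7 mi
C–D: 56.4 mi
D–E: 10.4 mi
Smallest added distance is 10.4 mi, inserting between D and E.

between D and E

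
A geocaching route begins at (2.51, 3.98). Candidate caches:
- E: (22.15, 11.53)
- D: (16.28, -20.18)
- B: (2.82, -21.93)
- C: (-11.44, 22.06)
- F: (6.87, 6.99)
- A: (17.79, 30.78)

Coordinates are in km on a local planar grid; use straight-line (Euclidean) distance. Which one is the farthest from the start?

A

Distance to each, sorted:
A: 30.8 km
D: 27.8 km
B: 25.9 km
C: 22.8 km
E: 21.0 km
F: 5.3 km
The farthest is A at 30.8 km.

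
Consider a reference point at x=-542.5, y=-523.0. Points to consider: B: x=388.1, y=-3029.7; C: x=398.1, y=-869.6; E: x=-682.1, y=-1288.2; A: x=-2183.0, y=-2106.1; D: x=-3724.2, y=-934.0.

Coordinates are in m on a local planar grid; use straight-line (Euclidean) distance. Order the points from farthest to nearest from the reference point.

D, B, A, C, E

Distance from the reference point at x=-542.5, y=-523.0 to each:
D x=-3724.2, y=-934.0: 3208.1 m
B x=388.1, y=-3029.7: 2673.9 m
A x=-2183.0, y=-2106.1: 2279.8 m
C x=398.1, y=-869.6: 1002.4 m
E x=-682.1, y=-1288.2: 777.8 m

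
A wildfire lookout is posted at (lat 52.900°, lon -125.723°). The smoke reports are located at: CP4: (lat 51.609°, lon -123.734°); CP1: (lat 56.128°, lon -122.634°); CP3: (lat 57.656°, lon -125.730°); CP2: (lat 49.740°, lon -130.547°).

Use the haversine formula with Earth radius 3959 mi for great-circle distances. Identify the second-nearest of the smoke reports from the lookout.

Distance to each, sorted:
CP4: 122.6 mi
CP1: 255.1 mi
CP2: 301.7 mi
CP3: 328.6 mi
The second-nearest is CP1 at 255.1 mi.

CP1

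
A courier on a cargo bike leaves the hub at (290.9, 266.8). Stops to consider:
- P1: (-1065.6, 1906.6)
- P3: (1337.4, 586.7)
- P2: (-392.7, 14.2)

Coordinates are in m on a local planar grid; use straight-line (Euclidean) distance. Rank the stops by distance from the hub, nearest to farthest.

Computing each straight-line distance from (290.9, 266.8):
P2 (-392.7, 14.2): 728.8 m
P3 (1337.4, 586.7): 1094.3 m
P1 (-1065.6, 1906.6): 2128.2 m

P2, P3, P1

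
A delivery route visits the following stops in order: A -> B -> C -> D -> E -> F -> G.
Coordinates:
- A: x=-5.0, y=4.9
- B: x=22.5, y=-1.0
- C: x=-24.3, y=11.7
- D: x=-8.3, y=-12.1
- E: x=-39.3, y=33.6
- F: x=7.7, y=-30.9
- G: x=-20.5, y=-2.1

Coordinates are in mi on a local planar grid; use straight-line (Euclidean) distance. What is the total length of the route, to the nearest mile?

281 mi

Leg distances:
A→B: 28.1 mi  (cumulative 28.1 mi)
B→C: 48.5 mi  (cumulative 76.6 mi)
C→D: 28.7 mi  (cumulative 105.3 mi)
D→E: 55.2 mi  (cumulative 160.5 mi)
E→F: 79.8 mi  (cumulative 240.3 mi)
F→G: 40.3 mi  (cumulative 280.6 mi)
Total route length ≈ 281 mi.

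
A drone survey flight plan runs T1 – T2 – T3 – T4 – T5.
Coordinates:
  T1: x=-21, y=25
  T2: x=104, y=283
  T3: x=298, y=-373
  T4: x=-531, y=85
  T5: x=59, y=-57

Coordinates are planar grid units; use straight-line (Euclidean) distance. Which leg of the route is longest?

Leg distances:
T1→T2: 286.7
T2→T3: 684.1
T3→T4: 947.1
T4→T5: 606.8
The longest leg is T3–T4 at 947.1.

T3–T4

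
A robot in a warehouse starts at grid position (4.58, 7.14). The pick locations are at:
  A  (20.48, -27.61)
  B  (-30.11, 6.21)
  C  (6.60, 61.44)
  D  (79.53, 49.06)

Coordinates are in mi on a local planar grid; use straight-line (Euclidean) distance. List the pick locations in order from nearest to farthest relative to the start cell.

B, A, C, D

Distances from the start cell:
B (-30.11, 6.21): 34.7 mi
A (20.48, -27.61): 38.2 mi
C (6.60, 61.44): 54.3 mi
D (79.53, 49.06): 85.9 mi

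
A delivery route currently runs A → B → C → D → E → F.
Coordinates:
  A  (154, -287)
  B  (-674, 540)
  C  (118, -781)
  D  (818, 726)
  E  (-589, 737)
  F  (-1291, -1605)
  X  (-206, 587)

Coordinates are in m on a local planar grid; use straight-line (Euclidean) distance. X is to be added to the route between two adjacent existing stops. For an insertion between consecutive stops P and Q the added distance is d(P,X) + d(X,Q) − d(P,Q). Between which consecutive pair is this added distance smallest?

between D and E

Added distance for inserting X between each consecutive pair:
A–B: 245.3 m
B–C: 336.0 m
C–D: 777.6 m
D–E: 37.7 m
E–F: 412.2 m
Smallest added distance is 37.7 m, inserting between D and E.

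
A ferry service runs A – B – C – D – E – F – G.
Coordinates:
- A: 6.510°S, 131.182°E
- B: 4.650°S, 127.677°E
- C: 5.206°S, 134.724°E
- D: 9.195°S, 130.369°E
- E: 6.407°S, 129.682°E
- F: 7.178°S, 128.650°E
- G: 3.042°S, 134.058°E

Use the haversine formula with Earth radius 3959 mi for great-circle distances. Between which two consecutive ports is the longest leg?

Leg distances:
A→B: 273.2 mi
B→C: 486.6 mi
C→D: 406.3 mi
D→E: 198.3 mi
E→F: 88.6 mi
F→G: 469.2 mi
The longest leg is B–C at 486.6 mi.

B–C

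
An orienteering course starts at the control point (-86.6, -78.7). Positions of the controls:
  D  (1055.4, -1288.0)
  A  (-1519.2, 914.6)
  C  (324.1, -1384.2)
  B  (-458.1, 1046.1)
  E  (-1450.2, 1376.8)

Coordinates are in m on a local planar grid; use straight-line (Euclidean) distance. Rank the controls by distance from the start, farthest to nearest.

E, A, D, C, B

Distance from the start at (-86.6, -78.7) to each:
E (-1450.2, 1376.8): 1994.5 m
A (-1519.2, 914.6): 1743.3 m
D (1055.4, -1288.0): 1663.3 m
C (324.1, -1384.2): 1368.6 m
B (-458.1, 1046.1): 1184.6 m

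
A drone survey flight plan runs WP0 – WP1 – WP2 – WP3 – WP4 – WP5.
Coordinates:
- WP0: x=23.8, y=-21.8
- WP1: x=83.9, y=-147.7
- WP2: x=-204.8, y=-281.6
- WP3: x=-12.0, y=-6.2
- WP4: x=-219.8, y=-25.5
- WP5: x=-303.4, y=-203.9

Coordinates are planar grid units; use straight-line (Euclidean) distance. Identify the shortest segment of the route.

WP0–WP1

Leg distances:
WP0→WP1: 139.5
WP1→WP2: 318.2
WP2→WP3: 336.2
WP3→WP4: 208.7
WP4→WP5: 197.0
The shortest leg is WP0–WP1 at 139.5.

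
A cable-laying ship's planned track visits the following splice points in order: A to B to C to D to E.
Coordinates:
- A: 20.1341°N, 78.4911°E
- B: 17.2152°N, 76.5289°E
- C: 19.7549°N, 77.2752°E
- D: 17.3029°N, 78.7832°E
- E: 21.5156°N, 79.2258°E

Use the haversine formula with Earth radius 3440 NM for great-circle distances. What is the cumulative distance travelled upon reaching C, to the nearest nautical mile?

Leg distances:
A→B: 207.8 NM  (cumulative 207.8 NM)
B→C: 158.3 NM  (cumulative 366.1 NM)
Cumulative distance at C ≈ 366 NM.

366 NM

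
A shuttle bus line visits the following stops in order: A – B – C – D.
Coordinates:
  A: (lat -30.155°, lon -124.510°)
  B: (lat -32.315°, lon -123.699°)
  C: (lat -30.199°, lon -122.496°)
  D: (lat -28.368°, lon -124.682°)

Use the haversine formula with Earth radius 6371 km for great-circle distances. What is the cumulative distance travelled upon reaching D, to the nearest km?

808 km

Leg distances:
A→B: 252.3 km  (cumulative 252.3 km)
B→C: 261.6 km  (cumulative 513.8 km)
C→D: 293.9 km  (cumulative 807.8 km)
Cumulative distance at D ≈ 808 km.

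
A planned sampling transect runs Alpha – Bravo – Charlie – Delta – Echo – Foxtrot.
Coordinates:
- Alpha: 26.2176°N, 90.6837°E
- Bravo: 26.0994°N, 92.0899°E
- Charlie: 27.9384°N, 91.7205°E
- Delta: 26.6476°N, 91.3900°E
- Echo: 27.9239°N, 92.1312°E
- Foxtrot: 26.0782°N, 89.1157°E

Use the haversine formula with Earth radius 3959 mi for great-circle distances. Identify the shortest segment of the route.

Alpha–Bravo

Leg distances:
Alpha→Bravo: 87.6 mi
Bravo→Charlie: 129.1 mi
Charlie→Delta: 91.5 mi
Delta→Echo: 99.2 mi
Echo→Foxtrot: 225.2 mi
The shortest leg is Alpha–Bravo at 87.6 mi.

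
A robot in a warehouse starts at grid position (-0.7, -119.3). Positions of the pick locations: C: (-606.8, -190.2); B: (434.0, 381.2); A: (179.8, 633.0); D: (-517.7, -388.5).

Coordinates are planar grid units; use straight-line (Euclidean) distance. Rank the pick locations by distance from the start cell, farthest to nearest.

A, B, C, D

Distances from the start cell:
A (179.8, 633.0): 773.7
B (434.0, 381.2): 662.9
C (-606.8, -190.2): 610.2
D (-517.7, -388.5): 582.9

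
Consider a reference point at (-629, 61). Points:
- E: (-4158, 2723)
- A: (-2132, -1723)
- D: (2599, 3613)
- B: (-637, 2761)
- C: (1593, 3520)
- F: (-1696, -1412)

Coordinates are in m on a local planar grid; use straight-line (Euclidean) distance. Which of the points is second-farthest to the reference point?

E

Distances from the reference point ((-629, 61)):
D: 4799.7 m
E: 4420.4 m
C: 4111.2 m
B: 2700.0 m
A: 2332.7 m
F: 1818.9 m
The second-farthest is E at 4420.4 m.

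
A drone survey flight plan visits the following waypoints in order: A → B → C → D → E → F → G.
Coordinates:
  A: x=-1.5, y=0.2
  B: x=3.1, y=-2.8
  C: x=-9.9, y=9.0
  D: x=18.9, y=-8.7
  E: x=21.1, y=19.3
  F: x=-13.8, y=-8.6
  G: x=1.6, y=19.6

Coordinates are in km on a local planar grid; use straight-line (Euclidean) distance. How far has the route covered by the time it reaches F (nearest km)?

130 km

Leg distances:
A→B: 5.5 km  (cumulative 5.5 km)
B→C: 17.6 km  (cumulative 23.0 km)
C→D: 33.8 km  (cumulative 56.9 km)
D→E: 28.1 km  (cumulative 84.9 km)
E→F: 44.7 km  (cumulative 129.6 km)
Cumulative distance at F ≈ 130 km.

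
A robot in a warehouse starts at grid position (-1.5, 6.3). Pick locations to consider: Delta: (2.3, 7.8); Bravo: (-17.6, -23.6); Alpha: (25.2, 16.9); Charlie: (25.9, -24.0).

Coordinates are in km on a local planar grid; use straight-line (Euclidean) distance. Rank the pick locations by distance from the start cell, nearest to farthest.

Computing each straight-line distance from (-1.5, 6.3):
Delta (2.3, 7.8): 4.1 km
Alpha (25.2, 16.9): 28.7 km
Bravo (-17.6, -23.6): 34.0 km
Charlie (25.9, -24.0): 40.9 km

Delta, Alpha, Bravo, Charlie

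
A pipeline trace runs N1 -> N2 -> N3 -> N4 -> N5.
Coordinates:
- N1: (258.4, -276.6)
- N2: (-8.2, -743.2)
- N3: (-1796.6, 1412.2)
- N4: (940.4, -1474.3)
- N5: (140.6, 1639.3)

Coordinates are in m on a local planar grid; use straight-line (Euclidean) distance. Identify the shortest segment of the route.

Leg distances:
N1→N2: 537.4 m
N2→N3: 2800.7 m
N3→N4: 3977.8 m
N4→N5: 3214.7 m
The shortest leg is N1–N2 at 537.4 m.

N1–N2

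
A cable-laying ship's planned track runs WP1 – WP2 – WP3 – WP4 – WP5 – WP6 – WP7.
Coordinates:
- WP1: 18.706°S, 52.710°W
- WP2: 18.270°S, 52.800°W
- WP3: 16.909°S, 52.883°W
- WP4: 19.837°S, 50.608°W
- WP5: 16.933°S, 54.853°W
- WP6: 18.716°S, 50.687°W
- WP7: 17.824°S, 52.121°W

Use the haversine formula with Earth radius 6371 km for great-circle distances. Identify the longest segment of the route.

Leg distances:
WP1→WP2: 49.4 km
WP2→WP3: 151.6 km
WP3→WP4: 404.5 km
WP4→WP5: 552.1 km
WP5→WP6: 483.5 km
WP6→WP7: 181.0 km
The longest leg is WP4–WP5 at 552.1 km.

WP4–WP5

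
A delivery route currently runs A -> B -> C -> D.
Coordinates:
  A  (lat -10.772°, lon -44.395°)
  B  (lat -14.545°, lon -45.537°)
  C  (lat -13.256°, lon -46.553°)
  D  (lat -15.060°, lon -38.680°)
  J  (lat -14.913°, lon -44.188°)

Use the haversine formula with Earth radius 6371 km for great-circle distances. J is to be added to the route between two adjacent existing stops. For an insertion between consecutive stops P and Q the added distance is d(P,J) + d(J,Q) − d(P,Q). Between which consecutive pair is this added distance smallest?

between C and D

Added distance for inserting J between each consecutive pair:
A–B: 174.3 km
B–C: 284.9 km
C–D: 34.3 km
Smallest added distance is 34.3 km, inserting between C and D.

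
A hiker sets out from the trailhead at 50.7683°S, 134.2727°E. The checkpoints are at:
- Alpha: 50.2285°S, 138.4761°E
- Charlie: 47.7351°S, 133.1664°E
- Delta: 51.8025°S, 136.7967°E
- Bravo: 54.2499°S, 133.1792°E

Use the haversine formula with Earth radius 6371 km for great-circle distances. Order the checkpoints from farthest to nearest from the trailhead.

Distance from the trailhead at 50.7683°S, 134.2727°E to each:
Bravo 54.2499°S, 133.1792°E: 394.1 km
Charlie 47.7351°S, 133.1664°E: 346.7 km
Alpha 50.2285°S, 138.4761°E: 303.3 km
Delta 51.8025°S, 136.7967°E: 209.8 km

Bravo, Charlie, Alpha, Delta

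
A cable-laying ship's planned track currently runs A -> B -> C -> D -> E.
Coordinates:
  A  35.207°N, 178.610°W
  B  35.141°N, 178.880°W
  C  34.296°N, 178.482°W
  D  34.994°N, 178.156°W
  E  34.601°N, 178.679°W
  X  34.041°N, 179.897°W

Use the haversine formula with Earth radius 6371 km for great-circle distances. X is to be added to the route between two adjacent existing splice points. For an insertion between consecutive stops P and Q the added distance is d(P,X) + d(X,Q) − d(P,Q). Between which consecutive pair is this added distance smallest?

Added distance for inserting X between each consecutive pair:
A–B: 303.2 km
B–C: 186.2 km
C–D: 241.6 km
D–E: 254.8 km
Smallest added distance is 186.2 km, inserting between B and C.

between B and C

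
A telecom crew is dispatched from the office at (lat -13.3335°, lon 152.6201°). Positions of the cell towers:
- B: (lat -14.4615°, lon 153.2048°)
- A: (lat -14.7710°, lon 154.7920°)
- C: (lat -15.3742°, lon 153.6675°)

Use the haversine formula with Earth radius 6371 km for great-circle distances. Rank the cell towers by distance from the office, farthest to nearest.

A, C, B

Distances from the office:
A (lat -14.7710°, lon 154.7920°): 283.6 km
C (lat -15.3742°, lon 153.6675°): 253.4 km
B (lat -14.4615°, lon 153.2048°): 140.4 km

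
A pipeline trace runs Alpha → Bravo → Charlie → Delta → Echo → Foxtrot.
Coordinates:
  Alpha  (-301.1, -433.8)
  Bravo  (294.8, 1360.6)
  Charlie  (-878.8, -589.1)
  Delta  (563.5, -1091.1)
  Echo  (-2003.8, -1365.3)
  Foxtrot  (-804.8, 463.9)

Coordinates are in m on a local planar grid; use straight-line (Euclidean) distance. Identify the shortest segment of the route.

Leg distances:
Alpha→Bravo: 1890.8 m
Bravo→Charlie: 2275.7 m
Charlie→Delta: 1527.2 m
Delta→Echo: 2581.9 m
Echo→Foxtrot: 2187.1 m
The shortest leg is Charlie–Delta at 1527.2 m.

Charlie–Delta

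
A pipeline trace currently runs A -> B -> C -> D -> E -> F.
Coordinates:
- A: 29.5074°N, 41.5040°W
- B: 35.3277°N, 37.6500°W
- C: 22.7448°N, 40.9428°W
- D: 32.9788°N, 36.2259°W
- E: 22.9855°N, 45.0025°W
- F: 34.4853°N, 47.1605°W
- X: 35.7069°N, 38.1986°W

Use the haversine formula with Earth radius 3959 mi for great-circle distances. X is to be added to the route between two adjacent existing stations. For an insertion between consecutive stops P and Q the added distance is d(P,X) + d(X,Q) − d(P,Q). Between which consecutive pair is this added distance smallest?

Added distance for inserting X between each consecutive pair:
A–B: 49.4 mi
B–C: 59.4 mi
C–D: 366.9 mi
D–E: 315.7 mi
E–F: 677.4 mi
Smallest added distance is 49.4 mi, inserting between A and B.

between A and B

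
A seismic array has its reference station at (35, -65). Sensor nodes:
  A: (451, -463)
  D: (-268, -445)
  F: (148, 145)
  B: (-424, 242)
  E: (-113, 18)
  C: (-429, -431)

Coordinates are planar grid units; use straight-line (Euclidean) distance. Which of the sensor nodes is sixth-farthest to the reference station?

E

Distances from the reference station ((35, -65)):
C: 591.0
A: 575.7
B: 552.2
D: 486.0
F: 238.5
E: 169.7
The sixth-farthest is E at 169.7.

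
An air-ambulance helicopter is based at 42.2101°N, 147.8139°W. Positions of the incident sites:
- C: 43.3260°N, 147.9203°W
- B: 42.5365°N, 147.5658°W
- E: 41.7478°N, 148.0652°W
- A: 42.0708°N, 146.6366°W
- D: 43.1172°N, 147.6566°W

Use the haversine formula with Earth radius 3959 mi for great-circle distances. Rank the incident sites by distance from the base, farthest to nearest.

Distances from the base:
C 43.3260°N, 147.9203°W: 77.3 mi
D 43.1172°N, 147.6566°W: 63.2 mi
A 42.0708°N, 146.6366°W: 61.1 mi
E 41.7478°N, 148.0652°W: 34.5 mi
B 42.5365°N, 147.5658°W: 25.9 mi

C, D, A, E, B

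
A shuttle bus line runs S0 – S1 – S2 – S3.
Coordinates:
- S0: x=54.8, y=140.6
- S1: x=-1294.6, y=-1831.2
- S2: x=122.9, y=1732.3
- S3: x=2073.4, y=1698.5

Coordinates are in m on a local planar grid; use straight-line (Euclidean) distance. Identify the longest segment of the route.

S1–S2

Leg distances:
S0→S1: 2389.3 m
S1→S2: 3835.1 m
S2→S3: 1950.8 m
The longest leg is S1–S2 at 3835.1 m.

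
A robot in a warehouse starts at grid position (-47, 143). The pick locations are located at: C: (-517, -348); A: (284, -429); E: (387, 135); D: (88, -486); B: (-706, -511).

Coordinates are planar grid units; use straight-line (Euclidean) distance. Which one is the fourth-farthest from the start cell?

D

Distance to each, sorted:
B: 928.4
C: 679.7
A: 660.9
D: 643.3
E: 434.1
The fourth-farthest is D at 643.3.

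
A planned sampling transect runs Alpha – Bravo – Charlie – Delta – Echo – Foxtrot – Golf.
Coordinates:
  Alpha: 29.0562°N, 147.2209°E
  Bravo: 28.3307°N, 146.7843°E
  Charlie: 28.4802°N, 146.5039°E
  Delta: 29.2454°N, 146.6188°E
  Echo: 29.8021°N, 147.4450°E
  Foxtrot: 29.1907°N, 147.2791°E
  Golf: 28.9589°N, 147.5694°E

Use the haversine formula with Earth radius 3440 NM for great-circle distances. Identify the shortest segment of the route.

Bravo–Charlie

Leg distances:
Alpha→Bravo: 49.3 NM
Bravo→Charlie: 17.3 NM
Charlie→Delta: 46.3 NM
Delta→Echo: 54.6 NM
Echo→Foxtrot: 37.7 NM
Foxtrot→Golf: 20.6 NM
The shortest leg is Bravo–Charlie at 17.3 NM.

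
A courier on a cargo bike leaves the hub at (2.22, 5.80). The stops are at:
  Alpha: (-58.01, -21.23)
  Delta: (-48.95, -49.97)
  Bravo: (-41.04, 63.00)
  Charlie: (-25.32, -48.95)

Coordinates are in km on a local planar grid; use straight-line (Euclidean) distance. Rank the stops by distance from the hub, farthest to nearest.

Computing each straight-line distance from (2.22, 5.80):
Delta (-48.95, -49.97): 75.7 km
Bravo (-41.04, 63.00): 71.7 km
Alpha (-58.01, -21.23): 66.0 km
Charlie (-25.32, -48.95): 61.3 km

Delta, Bravo, Alpha, Charlie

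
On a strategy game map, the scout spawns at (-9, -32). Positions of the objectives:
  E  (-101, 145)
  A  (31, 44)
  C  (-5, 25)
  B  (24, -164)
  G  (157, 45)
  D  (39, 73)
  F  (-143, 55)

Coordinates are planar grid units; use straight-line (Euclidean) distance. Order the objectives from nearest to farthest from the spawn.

C, A, D, B, F, G, E

Computing each straight-line distance from (-9, -32):
C (-5, 25): 57.1
A (31, 44): 85.9
D (39, 73): 115.5
B (24, -164): 136.1
F (-143, 55): 159.8
G (157, 45): 183.0
E (-101, 145): 199.5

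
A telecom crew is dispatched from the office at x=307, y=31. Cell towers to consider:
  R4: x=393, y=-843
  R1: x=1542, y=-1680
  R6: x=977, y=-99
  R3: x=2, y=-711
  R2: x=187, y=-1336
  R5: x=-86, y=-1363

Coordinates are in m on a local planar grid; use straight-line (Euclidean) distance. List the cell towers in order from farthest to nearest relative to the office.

R1, R5, R2, R4, R3, R6

Distance from the office at x=307, y=31 to each:
R1 x=1542, y=-1680: 2110.2 m
R5 x=-86, y=-1363: 1448.3 m
R2 x=187, y=-1336: 1372.3 m
R4 x=393, y=-843: 878.2 m
R3 x=2, y=-711: 802.2 m
R6 x=977, y=-99: 682.5 m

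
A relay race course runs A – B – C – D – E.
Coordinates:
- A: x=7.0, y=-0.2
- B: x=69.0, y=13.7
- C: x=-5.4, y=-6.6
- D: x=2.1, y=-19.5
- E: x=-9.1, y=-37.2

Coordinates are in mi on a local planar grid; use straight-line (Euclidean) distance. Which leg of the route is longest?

B–C

Leg distances:
A→B: 63.5 mi
B→C: 77.1 mi
C→D: 14.9 mi
D→E: 20.9 mi
The longest leg is B–C at 77.1 mi.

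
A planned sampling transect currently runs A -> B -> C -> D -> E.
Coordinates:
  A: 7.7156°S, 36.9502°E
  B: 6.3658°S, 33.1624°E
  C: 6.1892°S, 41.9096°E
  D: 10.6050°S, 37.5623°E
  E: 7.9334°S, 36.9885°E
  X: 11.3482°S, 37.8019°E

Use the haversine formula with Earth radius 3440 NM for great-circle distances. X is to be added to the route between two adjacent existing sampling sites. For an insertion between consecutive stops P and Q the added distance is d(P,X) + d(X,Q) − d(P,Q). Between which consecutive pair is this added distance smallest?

Added distance for inserting X between each consecutive pair:
A–B: 390.5 NM
B–C: 278.4 NM
C–D: 70.9 NM
D–E: 93.4 NM
Smallest added distance is 70.9 NM, inserting between C and D.

between C and D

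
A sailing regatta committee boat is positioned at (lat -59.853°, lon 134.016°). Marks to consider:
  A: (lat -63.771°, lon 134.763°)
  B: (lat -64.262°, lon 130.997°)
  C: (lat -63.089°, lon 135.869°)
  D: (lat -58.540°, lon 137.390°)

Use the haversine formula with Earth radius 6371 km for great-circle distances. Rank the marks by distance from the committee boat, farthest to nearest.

Distance from the committee boat at (lat -59.853°, lon 134.016°) to each:
B (lat -64.262°, lon 130.997°): 514.7 km
A (lat -63.771°, lon 134.763°): 437.4 km
C (lat -63.089°, lon 135.869°): 373.0 km
D (lat -58.540°, lon 137.390°): 241.3 km

B, A, C, D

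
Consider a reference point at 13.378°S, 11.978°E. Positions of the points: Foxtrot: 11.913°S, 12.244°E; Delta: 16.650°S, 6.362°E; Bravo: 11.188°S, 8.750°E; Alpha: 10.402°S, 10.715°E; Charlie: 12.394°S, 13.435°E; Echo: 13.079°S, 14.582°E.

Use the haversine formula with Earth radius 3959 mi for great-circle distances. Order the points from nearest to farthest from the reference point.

Distance from the reference point at 13.378°S, 11.978°E to each:
Foxtrot 11.913°S, 12.244°E: 102.8 mi
Charlie 12.394°S, 13.435°E: 119.4 mi
Echo 13.079°S, 14.582°E: 176.4 mi
Alpha 10.402°S, 10.715°E: 222.7 mi
Bravo 11.188°S, 8.750°E: 265.3 mi
Delta 16.650°S, 6.362°E: 437.7 mi

Foxtrot, Charlie, Echo, Alpha, Bravo, Delta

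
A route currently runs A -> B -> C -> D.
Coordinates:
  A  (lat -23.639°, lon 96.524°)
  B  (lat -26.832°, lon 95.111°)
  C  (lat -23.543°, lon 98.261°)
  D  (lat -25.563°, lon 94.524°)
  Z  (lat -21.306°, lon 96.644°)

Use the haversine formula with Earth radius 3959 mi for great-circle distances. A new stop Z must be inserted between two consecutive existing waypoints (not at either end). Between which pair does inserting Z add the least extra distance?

between C and D

Added distance for inserting Z between each consecutive pair:
A–B: 317.6 mi
B–C: 279.1 mi
C–D: 236.1 mi
Smallest added distance is 236.1 mi, inserting between C and D.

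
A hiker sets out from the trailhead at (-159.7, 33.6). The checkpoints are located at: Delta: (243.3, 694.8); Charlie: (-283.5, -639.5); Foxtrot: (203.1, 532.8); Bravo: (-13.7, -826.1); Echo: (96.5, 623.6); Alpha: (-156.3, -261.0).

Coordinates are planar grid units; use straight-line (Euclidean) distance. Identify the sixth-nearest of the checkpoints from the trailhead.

Bravo

Distance to each, sorted:
Alpha: 294.6
Foxtrot: 617.1
Echo: 643.2
Charlie: 684.4
Delta: 774.3
Bravo: 872.0
The sixth-nearest is Bravo at 872.0.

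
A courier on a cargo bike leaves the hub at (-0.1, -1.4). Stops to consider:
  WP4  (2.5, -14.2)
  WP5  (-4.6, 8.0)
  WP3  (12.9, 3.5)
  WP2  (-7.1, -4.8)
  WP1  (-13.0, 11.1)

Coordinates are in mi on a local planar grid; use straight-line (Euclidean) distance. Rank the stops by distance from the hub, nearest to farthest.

Computing each straight-line distance from (-0.1, -1.4):
WP2 (-7.1, -4.8): 7.8 mi
WP5 (-4.6, 8.0): 10.4 mi
WP4 (2.5, -14.2): 13.1 mi
WP3 (12.9, 3.5): 13.9 mi
WP1 (-13.0, 11.1): 18.0 mi

WP2, WP5, WP4, WP3, WP1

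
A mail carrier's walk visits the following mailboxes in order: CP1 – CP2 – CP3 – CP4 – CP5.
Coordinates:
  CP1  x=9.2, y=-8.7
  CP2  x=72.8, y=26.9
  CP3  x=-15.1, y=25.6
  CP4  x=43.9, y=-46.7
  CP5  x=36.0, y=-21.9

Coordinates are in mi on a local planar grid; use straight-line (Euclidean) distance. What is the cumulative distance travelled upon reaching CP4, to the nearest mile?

254 mi

Leg distances:
CP1→CP2: 72.9 mi  (cumulative 72.9 mi)
CP2→CP3: 87.9 mi  (cumulative 160.8 mi)
CP3→CP4: 93.3 mi  (cumulative 254.1 mi)
Cumulative distance at CP4 ≈ 254 mi.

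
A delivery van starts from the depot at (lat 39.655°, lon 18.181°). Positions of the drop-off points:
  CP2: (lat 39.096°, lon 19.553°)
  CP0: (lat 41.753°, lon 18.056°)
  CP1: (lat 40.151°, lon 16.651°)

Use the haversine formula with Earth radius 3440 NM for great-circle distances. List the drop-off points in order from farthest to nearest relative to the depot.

Distances from the depot:
CP0 (lat 41.753°, lon 18.056°): 126.1 NM
CP1 (lat 40.151°, lon 16.651°): 76.5 NM
CP2 (lat 39.096°, lon 19.553°): 72.0 NM

CP0, CP1, CP2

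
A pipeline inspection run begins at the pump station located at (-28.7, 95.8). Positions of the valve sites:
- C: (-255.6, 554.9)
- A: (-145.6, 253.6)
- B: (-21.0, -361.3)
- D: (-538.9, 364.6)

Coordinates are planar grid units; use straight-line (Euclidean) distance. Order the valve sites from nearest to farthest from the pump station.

Distance from the pump station at (-28.7, 95.8) to each:
A (-145.6, 253.6): 196.4
B (-21.0, -361.3): 457.2
C (-255.6, 554.9): 512.1
D (-538.9, 364.6): 576.7

A, B, C, D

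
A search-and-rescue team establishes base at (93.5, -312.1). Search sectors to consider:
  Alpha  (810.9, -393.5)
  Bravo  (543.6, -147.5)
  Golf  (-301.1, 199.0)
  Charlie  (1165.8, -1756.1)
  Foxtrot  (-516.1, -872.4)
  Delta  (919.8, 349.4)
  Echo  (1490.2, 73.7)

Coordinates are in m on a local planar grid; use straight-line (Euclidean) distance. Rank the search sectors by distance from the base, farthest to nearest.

Computing each straight-line distance from (93.5, -312.1):
Charlie (1165.8, -1756.1): 1798.6 m
Echo (1490.2, 73.7): 1449.0 m
Delta (919.8, 349.4): 1058.5 m
Foxtrot (-516.1, -872.4): 828.0 m
Alpha (810.9, -393.5): 722.0 m
Golf (-301.1, 199.0): 645.7 m
Bravo (543.6, -147.5): 479.3 m

Charlie, Echo, Delta, Foxtrot, Alpha, Golf, Bravo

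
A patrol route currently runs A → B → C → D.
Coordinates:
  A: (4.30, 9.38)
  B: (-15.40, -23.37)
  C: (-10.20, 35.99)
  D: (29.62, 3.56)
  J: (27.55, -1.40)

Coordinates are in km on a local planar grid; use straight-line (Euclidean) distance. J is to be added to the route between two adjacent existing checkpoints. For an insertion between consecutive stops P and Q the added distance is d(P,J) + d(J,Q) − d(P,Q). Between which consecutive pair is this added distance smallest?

Added distance for inserting J between each consecutive pair:
A–B: 35.7 km
B–C: 41.8 km
C–D: 7.2 km
Smallest added distance is 7.2 km, inserting between C and D.

between C and D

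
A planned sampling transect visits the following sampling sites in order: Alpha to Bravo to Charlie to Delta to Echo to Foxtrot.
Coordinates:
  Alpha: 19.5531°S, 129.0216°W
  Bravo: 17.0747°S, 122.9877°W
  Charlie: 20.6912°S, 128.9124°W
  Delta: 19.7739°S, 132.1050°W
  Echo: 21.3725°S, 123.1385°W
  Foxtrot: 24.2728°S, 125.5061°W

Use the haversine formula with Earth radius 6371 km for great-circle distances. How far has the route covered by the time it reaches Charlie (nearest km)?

Leg distances:
Alpha→Bravo: 693.9 km  (cumulative 693.9 km)
Bravo→Charlie: 741.7 km  (cumulative 1435.6 km)
Cumulative distance at Charlie ≈ 1436 km.

1436 km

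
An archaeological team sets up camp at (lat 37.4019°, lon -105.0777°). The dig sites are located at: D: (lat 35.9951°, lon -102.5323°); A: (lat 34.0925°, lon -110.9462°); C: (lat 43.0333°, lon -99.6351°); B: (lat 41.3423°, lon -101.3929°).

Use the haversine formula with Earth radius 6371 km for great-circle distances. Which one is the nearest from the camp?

Distances from the camp ((lat 37.4019°, lon -105.0777°)):
D: 275.6 km
B: 540.5 km
A: 644.7 km
C: 777.9 km
The nearest is D at 275.6 km.

D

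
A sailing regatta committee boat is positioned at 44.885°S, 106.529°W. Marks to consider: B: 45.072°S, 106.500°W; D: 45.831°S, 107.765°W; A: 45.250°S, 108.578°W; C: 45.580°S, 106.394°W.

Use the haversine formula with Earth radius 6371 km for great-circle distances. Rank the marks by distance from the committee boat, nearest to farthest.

Computing each great-circle distance from 44.885°S, 106.529°W:
B 45.072°S, 106.500°W: 20.9 km
C 45.580°S, 106.394°W: 78.0 km
D 45.831°S, 107.765°W: 142.8 km
A 45.250°S, 108.578°W: 166.0 km

B, C, D, A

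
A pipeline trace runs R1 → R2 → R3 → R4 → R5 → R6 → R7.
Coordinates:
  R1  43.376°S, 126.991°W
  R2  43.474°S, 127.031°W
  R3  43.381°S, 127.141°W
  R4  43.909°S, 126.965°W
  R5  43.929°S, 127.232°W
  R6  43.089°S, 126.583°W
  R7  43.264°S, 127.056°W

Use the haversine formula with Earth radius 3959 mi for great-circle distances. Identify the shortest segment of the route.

R1–R2

Leg distances:
R1→R2: 7.1 mi
R2→R3: 8.5 mi
R3→R4: 37.5 mi
R4→R5: 13.4 mi
R5→R6: 66.5 mi
R6→R7: 26.7 mi
The shortest leg is R1–R2 at 7.1 mi.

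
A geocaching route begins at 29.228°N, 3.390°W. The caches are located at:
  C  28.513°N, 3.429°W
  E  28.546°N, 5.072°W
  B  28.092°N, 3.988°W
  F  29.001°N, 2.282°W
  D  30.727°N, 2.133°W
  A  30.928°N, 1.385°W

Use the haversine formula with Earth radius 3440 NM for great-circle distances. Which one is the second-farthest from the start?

Distance to each, sorted:
A: 145.8 NM
D: 111.2 NM
E: 97.4 NM
B: 75.1 NM
F: 59.7 NM
C: 43.0 NM
The second-farthest is D at 111.2 NM.

D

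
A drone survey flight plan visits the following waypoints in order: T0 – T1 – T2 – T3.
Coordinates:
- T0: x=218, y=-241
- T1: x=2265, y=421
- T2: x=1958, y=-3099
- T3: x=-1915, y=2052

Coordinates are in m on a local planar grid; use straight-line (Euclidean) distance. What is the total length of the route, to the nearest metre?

Leg distances:
T0→T1: 2151.4 m  (cumulative 2151.4 m)
T1→T2: 3533.4 m  (cumulative 5684.7 m)
T2→T3: 6444.6 m  (cumulative 12129.4 m)
Total route length ≈ 12129 m.

12129 m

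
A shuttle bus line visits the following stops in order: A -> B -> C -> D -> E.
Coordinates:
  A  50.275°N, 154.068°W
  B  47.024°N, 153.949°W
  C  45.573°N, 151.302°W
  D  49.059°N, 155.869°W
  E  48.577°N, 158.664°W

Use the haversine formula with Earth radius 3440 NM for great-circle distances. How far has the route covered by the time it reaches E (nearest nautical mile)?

Leg distances:
A→B: 195.2 NM  (cumulative 195.2 NM)
B→C: 140.1 NM  (cumulative 335.4 NM)
C→D: 279.8 NM  (cumulative 615.2 NM)
D→E: 114.2 NM  (cumulative 729.4 NM)
Cumulative distance at E ≈ 729 NM.

729 NM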